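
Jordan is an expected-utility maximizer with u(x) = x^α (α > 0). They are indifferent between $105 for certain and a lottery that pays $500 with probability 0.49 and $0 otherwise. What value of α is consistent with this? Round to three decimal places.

α ≈ 0.457

EU(lottery) = 0.49·500^α + 0.51·0 = 0.49·500^α.
Equating: 105^α = 0.49·500^α, i.e. 0.2100^α = 0.49.
Taking logs: α·ln(105/500) = ln(0.49), so α = -0.713350 / -1.560648 ≈ 0.457.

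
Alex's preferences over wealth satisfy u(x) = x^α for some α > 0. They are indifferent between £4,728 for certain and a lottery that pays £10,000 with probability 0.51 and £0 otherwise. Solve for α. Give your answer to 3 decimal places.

α ≈ 0.899

The lottery's expected utility is 0.51·u(10000) + 0.49·u(0) = 0.51·10000^α (since u(0) = 0 for α > 0).
Setting u(4728) equal to that: 4728^α = 0.51·10000^α ⇒ (4728/10000)^α = 0.51.
Taking logs: α·ln(4728/10000) = ln(0.51), so α = -0.673345 / -0.749083 ≈ 0.899.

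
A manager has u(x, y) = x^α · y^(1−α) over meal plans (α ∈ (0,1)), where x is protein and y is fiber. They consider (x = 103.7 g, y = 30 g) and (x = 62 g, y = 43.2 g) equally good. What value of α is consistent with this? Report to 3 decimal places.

α ≈ 0.415

The Cobb–Douglas utilities coincide, so 103.7^α·30^(1−α) = 62^α·43.2^(1−α).
Rearrange to (103.7/62)^α = (43.2/30)^(1−α) and take logs: α·0.514368 = (1−α)·0.364643.
So α/(1−α) = (0.364643)/(0.514368) = 0.708915, and α = 0.708915/1.708915 ≈ 0.415.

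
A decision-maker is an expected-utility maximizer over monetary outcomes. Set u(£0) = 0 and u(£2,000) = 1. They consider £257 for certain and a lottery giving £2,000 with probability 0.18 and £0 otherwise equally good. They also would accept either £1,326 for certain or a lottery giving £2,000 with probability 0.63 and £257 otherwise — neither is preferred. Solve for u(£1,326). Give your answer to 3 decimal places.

0.697

From the first indifference, u(£257) = 0.18·u(£2,000) + 0.82·u(£0) = 0.18·1 + 0.82·0 = 0.18.
Then u(£1,326) = 0.63·u(£2,000) + 0.37·u(£257) = 0.63·1.00 + 0.37·0.18 = 0.6966.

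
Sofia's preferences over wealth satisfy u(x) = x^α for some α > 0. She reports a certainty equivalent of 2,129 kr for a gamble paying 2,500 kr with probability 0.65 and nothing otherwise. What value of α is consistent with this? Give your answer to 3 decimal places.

EU(lottery) = 0.65·2500^α + 0.35·0 = 0.65·2500^α.
Setting u(2129) equal to that: 2129^α = 0.65·2500^α ⇒ (2129/2500)^α = 0.65.
α = ln(0.65) / ln(2129/2500) = -0.430783/-0.160638 ≈ 2.682.

α ≈ 2.682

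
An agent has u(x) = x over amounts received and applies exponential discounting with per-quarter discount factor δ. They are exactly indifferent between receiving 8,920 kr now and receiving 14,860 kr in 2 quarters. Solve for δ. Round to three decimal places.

Indifference means u(8920) = δ^2 · u(14860), so δ^2 = u(8920)/u(14860).
With u(x) = x: δ^2 = 8920/14860 = 0.60027.
Hence δ = (0.60027)^(1/2) = 0.77477.

δ ≈ 0.775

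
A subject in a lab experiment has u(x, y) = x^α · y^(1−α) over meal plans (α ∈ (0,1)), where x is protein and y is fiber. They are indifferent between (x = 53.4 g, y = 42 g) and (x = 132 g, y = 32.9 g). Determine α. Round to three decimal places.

α ≈ 0.212

The Cobb–Douglas utilities coincide, so 53.4^α·42^(1−α) = 132^α·32.9^(1−α).
Rearrange to (53.4/132)^α = (32.9/42)^(1−α) and take logs: α·-0.904991 = (1−α)·-0.244197.
So α/(1−α) = (-0.244197)/(-0.904991) = 0.269834, and α = 0.269834/1.269834 ≈ 0.212.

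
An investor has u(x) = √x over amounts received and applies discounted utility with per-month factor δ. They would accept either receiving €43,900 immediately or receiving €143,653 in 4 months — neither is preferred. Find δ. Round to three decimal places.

Equating discounted utilities: u(43900) = δ^4·u(143653) ⇒ δ^4 = u(43900)/u(143653).
With u(x) = √x: δ^4 = √43900/√143653 = √(43900/143653) = 0.55281.
Taking the 4th root: δ = 0.55281^(1/4) ≈ 0.862.

δ ≈ 0.862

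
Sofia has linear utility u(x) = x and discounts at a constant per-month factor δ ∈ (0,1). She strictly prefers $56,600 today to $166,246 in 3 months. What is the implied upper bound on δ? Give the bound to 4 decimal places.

δ < 0.6983

Under u(x) = x this choice says 56600 > δ^3·166246.
Dividing by 166246: δ^3 < 0.34046. Both sides are positive, so the cube root keeps the direction.
δ < (56600/166246)^(1/3) ≈ 0.6983.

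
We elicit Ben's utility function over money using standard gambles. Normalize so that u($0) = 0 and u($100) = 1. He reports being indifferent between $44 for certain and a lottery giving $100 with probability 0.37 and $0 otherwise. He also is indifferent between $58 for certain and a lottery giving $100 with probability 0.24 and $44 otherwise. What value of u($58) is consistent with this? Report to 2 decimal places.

From the first indifference, u($44) = 0.37·u($100) + 0.63·u($0) = 0.37·1 + 0.63·0 = 0.37.
Chaining: u($58) = 0.24·1.00 + 0.76·0.37 = 0.5212.

0.52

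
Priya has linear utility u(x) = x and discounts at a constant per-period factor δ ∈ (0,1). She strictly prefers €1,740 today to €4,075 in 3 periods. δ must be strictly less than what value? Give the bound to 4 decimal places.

δ < 0.7530

The preference means 1740 > δ^3·4075.
Hence δ^3 < 1740/4075 = 0.42699, and x ↦ x^(1/3) is increasing on (0,∞).
δ < 0.42699^(1/3) = 0.7530.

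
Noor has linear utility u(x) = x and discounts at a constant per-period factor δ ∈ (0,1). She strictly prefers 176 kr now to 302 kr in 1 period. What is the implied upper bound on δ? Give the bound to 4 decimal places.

The preference means 176 > δ·302.
Dividing through by 302 gives δ < 0.58278.

δ < 0.5828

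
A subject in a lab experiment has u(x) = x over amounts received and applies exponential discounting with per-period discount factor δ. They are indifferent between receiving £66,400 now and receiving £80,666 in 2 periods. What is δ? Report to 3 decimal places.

δ ≈ 0.907

Equating discounted utilities: u(66400) = δ^2·u(80666) ⇒ δ^2 = u(66400)/u(80666).
With u(x) = x: δ^2 = 66400/80666 = 0.82315.
Hence δ = (0.82315)^(1/2) = 0.90727.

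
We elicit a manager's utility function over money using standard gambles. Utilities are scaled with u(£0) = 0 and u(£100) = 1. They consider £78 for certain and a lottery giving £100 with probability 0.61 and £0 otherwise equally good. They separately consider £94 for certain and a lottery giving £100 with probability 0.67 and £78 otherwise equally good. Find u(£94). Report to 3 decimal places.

0.871

The first gamble pins u(£78): it must equal 0.61·1 + 0.39·0 = 0.61.
The second indifference gives u(£94) = 0.67·u(£100) + 0.33·u(£78) = 0.67·1.00 + 0.33·0.61 = 0.8713.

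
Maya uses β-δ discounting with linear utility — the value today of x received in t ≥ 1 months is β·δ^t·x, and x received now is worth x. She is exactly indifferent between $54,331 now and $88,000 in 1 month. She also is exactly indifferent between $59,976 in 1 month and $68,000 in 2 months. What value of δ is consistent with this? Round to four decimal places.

Both payoffs in the second observation are in the future, so β drops out: δ^1·59976 = δ^2·68000 ⇒ δ = 59976/68000 = 0.88200.

δ ≈ 0.8820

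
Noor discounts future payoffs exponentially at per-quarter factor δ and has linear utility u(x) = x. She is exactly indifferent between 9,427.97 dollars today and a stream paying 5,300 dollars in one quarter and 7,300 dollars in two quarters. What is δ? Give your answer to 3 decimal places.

δ ≈ 0.830

Present value of the stream is 5300·δ + 7300·δ². Indifference gives 5300δ + 7300δ² = 9427.97.
That is, 7300δ² + 5300δ − 9427.97 = 0, a quadratic in δ.
δ = (−5300 + √(5300² + 4·7300·9427.97)) / (2·7300) = (−5300 + √303386724.00) / 14600 ≈ 0.830.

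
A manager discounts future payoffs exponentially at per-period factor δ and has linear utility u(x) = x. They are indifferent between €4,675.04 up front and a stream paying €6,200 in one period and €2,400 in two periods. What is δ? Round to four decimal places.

The stream is worth 6200δ + 2400δ² today, so 6200δ + 2400δ² = 4675.04.
That is, 2400δ² + 6200δ − 4675.04 = 0, a quadratic in δ.
By the quadratic formula (taking the positive root), δ = (−6200 + √83320384.00) / 4800 ≈ 0.6100.

δ ≈ 0.6100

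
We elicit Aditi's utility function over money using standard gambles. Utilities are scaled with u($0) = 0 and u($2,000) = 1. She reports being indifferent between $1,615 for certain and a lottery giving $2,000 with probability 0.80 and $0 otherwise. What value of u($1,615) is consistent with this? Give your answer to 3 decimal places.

The indifference gives u($1,615) = 0.80·u($2,000) + 0.20·u($0) = 0.80·1 + 0.20·0 = 0.80.

0.800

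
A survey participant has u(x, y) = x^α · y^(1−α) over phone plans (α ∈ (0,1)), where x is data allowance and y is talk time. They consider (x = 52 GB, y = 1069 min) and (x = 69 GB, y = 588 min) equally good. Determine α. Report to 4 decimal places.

The Cobb–Douglas utilities coincide, so 52^α·1069^(1−α) = 69^α·588^(1−α).
Taking logs: α·ln 52 + (1−α)·ln 1069 = α·ln 69 + (1−α)·ln 588, i.e. α·-0.2828628 = (1−α)·-0.5977520.
So α/(1−α) = (-0.5977520)/(-0.2828628) = 2.1132224, and α = 2.1132224/3.1132224 ≈ 0.6788.

α ≈ 0.6788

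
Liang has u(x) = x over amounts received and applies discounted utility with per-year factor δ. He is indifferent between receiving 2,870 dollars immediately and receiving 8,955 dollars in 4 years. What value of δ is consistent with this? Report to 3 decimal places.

The payoff in 4 years is discounted by δ^4, so u(2870) = δ^4·u(8955) and δ^4 = u(2870)/u(8955).
With u(x) = x: δ^4 = 2870/8955 = 0.32049.
Taking the 4th root: δ = 0.32049^(1/4) ≈ 0.752.

δ ≈ 0.752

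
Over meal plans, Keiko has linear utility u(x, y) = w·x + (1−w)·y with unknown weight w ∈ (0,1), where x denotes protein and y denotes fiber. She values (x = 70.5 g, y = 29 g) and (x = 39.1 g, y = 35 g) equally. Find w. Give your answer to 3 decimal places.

w = 0.160

Indifference: w·70.5 + (1−w)·29 = w·39.1 + (1−w)·35.
Collecting terms: w·31.4 = (1−w)·6.
The marginal rate of substitution is 6/31.4, so w = 6/(31.4+6) = 0.160.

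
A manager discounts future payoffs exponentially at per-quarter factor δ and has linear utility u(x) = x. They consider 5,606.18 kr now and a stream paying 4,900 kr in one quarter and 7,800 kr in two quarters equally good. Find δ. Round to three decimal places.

δ ≈ 0.590

Present value of the stream is 4900·δ + 7800·δ². Indifference gives 4900δ + 7800δ² = 5606.18.
That is, 7800δ² + 4900δ − 5606.18 = 0, a quadratic in δ.
The positive root is δ = [−4900 + √(4900² + 4·7800·5606.18)] / (2·7800) = (−4900 + 14104.000)/15600 ≈ 0.590.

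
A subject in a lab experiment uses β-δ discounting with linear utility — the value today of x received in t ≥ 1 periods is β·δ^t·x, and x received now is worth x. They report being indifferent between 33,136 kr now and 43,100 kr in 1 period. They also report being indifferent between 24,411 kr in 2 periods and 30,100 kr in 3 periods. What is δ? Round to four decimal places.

The second indifference involves only future payoffs, so β cancels: β·δ^2·24411 = β·δ^3·30100, giving δ = 24411/30100 = 0.81100.

δ ≈ 0.8110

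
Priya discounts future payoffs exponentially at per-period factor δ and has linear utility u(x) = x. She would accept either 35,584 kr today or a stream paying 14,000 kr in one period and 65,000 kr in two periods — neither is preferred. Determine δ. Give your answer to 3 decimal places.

δ ≈ 0.640

The stream is worth 14000δ + 65000δ² today, so 14000δ + 65000δ² = 35584.
Rearranged: 65000δ² + 14000δ − 35584 = 0.
The positive root is δ = [−14000 + √(14000² + 4·65000·35584)] / (2·65000) = (−14000 + 97200.000)/130000 ≈ 0.640.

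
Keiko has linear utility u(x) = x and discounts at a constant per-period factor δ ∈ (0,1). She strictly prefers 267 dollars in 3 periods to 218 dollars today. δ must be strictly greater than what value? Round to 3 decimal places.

The preference means 218 < δ^3·267.
So δ^3 > 218/267 = 0.81648; taking the cube root of both positive sides preserves the inequality.
δ > (218/267)^(1/3) ≈ 0.935.

δ > 0.935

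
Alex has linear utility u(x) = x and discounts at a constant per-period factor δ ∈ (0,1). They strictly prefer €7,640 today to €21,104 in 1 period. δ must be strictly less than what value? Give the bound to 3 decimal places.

Comparing present values: 7640 > δ·21104.
Dividing through by 21104 gives δ < 0.36202.

δ < 0.362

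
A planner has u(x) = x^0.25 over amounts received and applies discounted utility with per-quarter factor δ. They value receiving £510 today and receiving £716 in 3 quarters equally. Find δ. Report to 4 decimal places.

Indifference means u(510) = δ^3 · u(716), so δ^3 = u(510)/u(716).
With u(x) = x^0.25: δ^3 = 510^0.25/716^0.25 = (510/716)^0.25 = 0.91868.
Taking the cube root: δ = 0.91868^(1/3) ≈ 0.9721.

δ ≈ 0.9721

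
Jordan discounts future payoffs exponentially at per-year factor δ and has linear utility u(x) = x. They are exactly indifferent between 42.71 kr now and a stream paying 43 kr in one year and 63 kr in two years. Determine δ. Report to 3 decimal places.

The stream is worth 43δ + 63δ² today, so 43δ + 63δ² = 42.71.
So 63δ² + 43δ − 42.71 = 0.
By the quadratic formula (taking the positive root), δ = (−43 + √12611.92) / 126 ≈ 0.550.

δ ≈ 0.550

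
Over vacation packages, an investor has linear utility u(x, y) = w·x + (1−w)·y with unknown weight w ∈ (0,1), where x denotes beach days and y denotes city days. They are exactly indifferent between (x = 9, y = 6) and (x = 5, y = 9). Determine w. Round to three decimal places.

Equating utilities: w·9 + (1−w)·6 = w·5 + (1−w)·9.
w·(9−5) = (1−w)·(9−6), i.e. w·4 = (1−w)·3.
Hence w = 3/(4+3) = 3/7 = 0.429.

w = 0.429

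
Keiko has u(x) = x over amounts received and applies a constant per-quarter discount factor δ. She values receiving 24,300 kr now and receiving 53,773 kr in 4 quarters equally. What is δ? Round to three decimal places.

δ ≈ 0.820

The payoff in 4 quarters is discounted by δ^4, so u(24300) = δ^4·u(53773) and δ^4 = u(24300)/u(53773).
With u(x) = x: δ^4 = 24300/53773 = 0.45190.
So δ = 0.45190^(1/4) ≈ 0.820.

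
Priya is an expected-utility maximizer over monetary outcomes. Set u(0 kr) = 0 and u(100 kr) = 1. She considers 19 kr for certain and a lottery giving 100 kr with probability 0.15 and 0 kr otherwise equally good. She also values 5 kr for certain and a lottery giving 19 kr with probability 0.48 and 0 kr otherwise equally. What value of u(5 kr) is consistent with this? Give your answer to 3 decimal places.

0.072

First, u(19 kr) = 0.15·u(100 kr) + 0.85·u(0 kr) = 0.15.
Chaining: u(5 kr) = 0.48·0.15 + 0.52·0.00 = 0.0720.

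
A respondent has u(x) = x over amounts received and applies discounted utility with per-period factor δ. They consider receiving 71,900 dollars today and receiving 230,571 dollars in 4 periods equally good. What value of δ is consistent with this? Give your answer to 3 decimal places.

Equating discounted utilities: u(71900) = δ^4·u(230571) ⇒ δ^4 = u(71900)/u(230571).
With u(x) = x: δ^4 = 71900/230571 = 0.31183.
Taking the 4th root: δ = 0.31183^(1/4) ≈ 0.747.

δ ≈ 0.747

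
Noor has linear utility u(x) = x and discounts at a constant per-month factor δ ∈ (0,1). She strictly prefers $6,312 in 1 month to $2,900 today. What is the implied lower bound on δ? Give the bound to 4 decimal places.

Under u(x) = x this choice says 2900 < δ·6312.
Dividing through by 6312 gives δ > 0.45944.

δ > 0.4594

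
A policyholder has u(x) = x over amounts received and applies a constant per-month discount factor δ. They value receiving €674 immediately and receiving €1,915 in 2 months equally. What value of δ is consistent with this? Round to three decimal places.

Indifference means u(674) = δ^2 · u(1915), so δ^2 = u(674)/u(1915).
With u(x) = x: δ^2 = 674/1915 = 0.35196.
Hence δ = (0.35196)^(1/2) = 0.59326.

δ ≈ 0.593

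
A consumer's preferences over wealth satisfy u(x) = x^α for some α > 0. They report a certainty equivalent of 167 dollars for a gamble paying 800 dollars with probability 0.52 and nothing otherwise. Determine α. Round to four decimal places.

EU(lottery) = 0.52·800^α + 0.48·0 = 0.52·800^α.
Setting u(167) equal to that: 167^α = 0.52·800^α ⇒ (167/800)^α = 0.52.
Take logs: α = ln 0.52 / ln(167/800) ≈ 0.417413.

α ≈ 0.4174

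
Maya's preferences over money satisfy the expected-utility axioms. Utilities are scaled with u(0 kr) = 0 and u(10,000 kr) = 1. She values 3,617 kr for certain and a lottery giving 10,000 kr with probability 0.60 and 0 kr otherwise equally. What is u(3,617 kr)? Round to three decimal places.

0.600

u(3,617 kr) equals the lottery's expected utility: 0.60·1 + 0.40·0 = 0.60.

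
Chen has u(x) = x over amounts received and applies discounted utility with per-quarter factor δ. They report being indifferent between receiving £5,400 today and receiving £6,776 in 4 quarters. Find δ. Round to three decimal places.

Indifference means u(5400) = δ^4 · u(6776), so δ^4 = u(5400)/u(6776).
With u(x) = x: δ^4 = 5400/6776 = 0.79693.
So δ = 0.79693^(1/4) ≈ 0.945.

δ ≈ 0.945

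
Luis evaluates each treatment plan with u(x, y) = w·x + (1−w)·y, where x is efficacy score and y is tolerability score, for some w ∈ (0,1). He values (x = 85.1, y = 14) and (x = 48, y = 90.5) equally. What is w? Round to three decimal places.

Equating utilities: w·85.1 + (1−w)·14 = w·48 + (1−w)·90.5.
Rearranging, 37.1·w − 76.5·(1−w) = 0.
Hence w = 76.5/(37.1+76.5) = 76.5/113.6 = 0.673.

w = 0.673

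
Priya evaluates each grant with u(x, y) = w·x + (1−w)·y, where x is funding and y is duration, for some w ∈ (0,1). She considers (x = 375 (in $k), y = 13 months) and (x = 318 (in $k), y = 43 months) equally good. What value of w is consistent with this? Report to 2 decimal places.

w = 0.34

Indifference: w·375 + (1−w)·13 = w·318 + (1−w)·43.
w·(375−318) = (1−w)·(43−13), i.e. w·57 = (1−w)·30.
Hence w = 30/(57+30) = 30/87 = 0.34.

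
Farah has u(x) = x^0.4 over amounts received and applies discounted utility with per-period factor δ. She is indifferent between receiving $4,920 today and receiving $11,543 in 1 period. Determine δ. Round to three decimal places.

δ ≈ 0.711

The payoff in 1 period is discounted by δ, so u(4920) = δ·u(11543) and δ = u(4920)/u(11543).
Since u(x) = x^0.4, δ = (4920/11543)^0.4 = 0.42623^0.4 = 0.71098.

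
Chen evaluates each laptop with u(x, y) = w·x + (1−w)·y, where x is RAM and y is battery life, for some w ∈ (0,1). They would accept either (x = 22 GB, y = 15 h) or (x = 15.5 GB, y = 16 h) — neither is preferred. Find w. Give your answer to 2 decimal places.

Equating utilities: w·22 + (1−w)·15 = w·15.5 + (1−w)·16.
Rearranging, 6.5·w − 1·(1−w) = 0.
Hence w = 1/(6.5+1) = 1/7.5 = 0.13.

w = 0.13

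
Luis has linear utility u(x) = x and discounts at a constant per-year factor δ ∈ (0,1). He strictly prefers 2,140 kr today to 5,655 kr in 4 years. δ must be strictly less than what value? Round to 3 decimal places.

δ < 0.784

Comparing present values: 2140 > δ^4·5655.
So δ^4 < 2140/5655 = 0.37843; taking the 4th root of both positive sides preserves the inequality.
δ < (2140/5655)^(1/4) ≈ 0.784.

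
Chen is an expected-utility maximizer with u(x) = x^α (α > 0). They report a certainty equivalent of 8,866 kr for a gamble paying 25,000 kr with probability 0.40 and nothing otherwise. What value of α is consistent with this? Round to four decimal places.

α ≈ 0.8839

The lottery's expected utility is 0.40·u(25000) + 0.60·u(0) = 0.40·25000^α (since u(0) = 0 for α > 0).
Indifference: 8866^α = 0.40·25000^α, so (8866/25000)^α = 0.40.
Take logs: α = ln 0.40 / ln(8866/25000) ≈ 0.883894.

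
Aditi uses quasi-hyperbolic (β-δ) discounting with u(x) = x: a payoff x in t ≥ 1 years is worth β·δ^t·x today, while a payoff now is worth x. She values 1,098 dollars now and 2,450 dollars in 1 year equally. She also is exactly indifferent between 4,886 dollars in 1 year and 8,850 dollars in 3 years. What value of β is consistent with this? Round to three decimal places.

The second indifference involves only future payoffs, so β cancels: β·δ^1·4886 = β·δ^3·8850, giving δ^2 = 4886/8850 = 0.55209, so δ = 0.74303.
Substituting δ into 1098 = β·δ·2450: β = 1098/(1820.418) ≈ 0.603.

β ≈ 0.603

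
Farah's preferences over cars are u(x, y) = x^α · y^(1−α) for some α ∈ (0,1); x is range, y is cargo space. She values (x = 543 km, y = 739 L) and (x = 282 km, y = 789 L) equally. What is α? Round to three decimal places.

α ≈ 0.091

The Cobb–Douglas utilities coincide, so 543^α·739^(1−α) = 282^α·789^(1−α).
Taking logs: α·ln 543 + (1−α)·ln 739 = α·ln 282 + (1−α)·ln 789, i.e. α·0.655202 = (1−α)·0.065468.
So α/(1−α) = (0.065468)/(0.655202) = 0.099920, and α = 0.099920/1.099920 ≈ 0.091.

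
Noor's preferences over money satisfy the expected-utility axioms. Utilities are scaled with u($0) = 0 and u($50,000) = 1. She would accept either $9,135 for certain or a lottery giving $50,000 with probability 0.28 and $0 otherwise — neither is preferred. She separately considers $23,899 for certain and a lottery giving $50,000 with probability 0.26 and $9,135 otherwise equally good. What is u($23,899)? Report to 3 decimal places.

First, u($9,135) = 0.28·u($50,000) + 0.72·u($0) = 0.28.
The second indifference gives u($23,899) = 0.26·u($50,000) + 0.74·u($9,135) = 0.26·1.00 + 0.74·0.28 = 0.4672.

0.467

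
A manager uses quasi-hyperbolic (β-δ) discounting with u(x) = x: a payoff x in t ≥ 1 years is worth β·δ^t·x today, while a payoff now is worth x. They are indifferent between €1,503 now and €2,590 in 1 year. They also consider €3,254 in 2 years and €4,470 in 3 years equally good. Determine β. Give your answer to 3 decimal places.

β ≈ 0.797

From the later pair, β·δ^2·3254 = β·δ^3·4470; dividing through, δ = 3254/4470 = 0.72796.
Substituting δ into 1503 = β·δ·2590: β = 1503/(1885.427) ≈ 0.797.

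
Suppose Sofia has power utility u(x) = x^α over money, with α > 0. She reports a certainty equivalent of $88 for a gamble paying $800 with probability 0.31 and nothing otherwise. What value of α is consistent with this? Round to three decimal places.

α ≈ 0.531

EU(lottery) = 0.31·800^α + 0.69·0 = 0.31·800^α.
Setting u(88) equal to that: 88^α = 0.31·800^α ⇒ (88/800)^α = 0.31.
Taking logs: α·ln(88/800) = ln(0.31), so α = -1.171183 / -2.207275 ≈ 0.531.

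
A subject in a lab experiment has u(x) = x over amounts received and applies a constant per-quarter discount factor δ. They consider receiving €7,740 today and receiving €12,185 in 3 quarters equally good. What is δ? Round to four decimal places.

δ ≈ 0.8596

Equating discounted utilities: u(7740) = δ^3·u(12185) ⇒ δ^3 = u(7740)/u(12185).
With u(x) = x: δ^3 = 7740/12185 = 0.63521.
Taking the cube root: δ = 0.63521^(1/3) ≈ 0.8596.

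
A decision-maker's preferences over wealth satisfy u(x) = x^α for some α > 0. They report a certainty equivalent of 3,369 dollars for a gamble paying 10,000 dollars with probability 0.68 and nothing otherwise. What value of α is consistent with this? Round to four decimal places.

α ≈ 0.3545

The lottery's expected utility is 0.68·u(10000) + 0.32·u(0) = 0.68·10000^α (since u(0) = 0 for α > 0).
Setting u(3369) equal to that: 3369^α = 0.68·10000^α ⇒ (3369/10000)^α = 0.68.
Take logs: α = ln 0.68 / ln(3369/10000) ≈ 0.354479.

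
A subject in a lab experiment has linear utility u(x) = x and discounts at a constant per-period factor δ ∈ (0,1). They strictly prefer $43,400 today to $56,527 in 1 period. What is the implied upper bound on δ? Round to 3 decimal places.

δ < 0.768

Under u(x) = x this choice says 43400 > δ·56527.
Dividing through by 56527 gives δ < 0.76777.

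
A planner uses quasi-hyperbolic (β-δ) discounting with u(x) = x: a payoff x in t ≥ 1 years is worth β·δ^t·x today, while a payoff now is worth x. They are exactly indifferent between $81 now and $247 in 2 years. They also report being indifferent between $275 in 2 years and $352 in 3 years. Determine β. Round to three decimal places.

β ≈ 0.537

The second indifference involves only future payoffs, so β cancels: β·δ^2·275 = β·δ^3·352, giving δ = 275/352 = 0.78125.
Substituting δ into 81 = β·δ^2·247: β = 81/(150.757) ≈ 0.537.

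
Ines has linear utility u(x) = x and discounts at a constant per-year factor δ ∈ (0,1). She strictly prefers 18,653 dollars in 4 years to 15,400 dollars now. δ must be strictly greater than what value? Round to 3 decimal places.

δ > 0.953

The preference means 15400 < δ^4·18653.
Dividing by 18653: δ^4 > 0.82560. Both sides are positive, so the 4th root keeps the direction.
δ > (15400/18653)^(1/4) ≈ 0.953.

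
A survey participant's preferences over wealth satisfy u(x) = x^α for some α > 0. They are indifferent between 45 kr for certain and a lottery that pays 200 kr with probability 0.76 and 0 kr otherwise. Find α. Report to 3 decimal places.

α ≈ 0.184

EU(lottery) = 0.76·200^α + 0.24·0 = 0.76·200^α.
Indifference: 45^α = 0.76·200^α, so (45/200)^α = 0.76.
Take logs: α = ln 0.76 / ln(45/200) ≈ 0.18398.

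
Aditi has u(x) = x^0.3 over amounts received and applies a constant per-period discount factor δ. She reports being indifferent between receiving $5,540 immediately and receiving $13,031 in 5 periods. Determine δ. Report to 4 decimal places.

δ ≈ 0.9500

The payoff in 5 periods is discounted by δ^5, so u(5540) = δ^5·u(13031) and δ^5 = u(5540)/u(13031).
With u(x) = x^0.3: δ^5 = 5540^0.3/13031^0.3 = (5540/13031)^0.3 = 0.77368.
So δ = 0.77368^(1/5) ≈ 0.9500.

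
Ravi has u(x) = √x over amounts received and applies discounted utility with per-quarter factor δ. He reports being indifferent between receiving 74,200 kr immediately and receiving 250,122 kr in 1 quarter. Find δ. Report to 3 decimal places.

δ ≈ 0.545

Indifference means u(74200) = δ · u(250122), so δ = u(74200)/u(250122).
Since u(x) = √x, δ = √(74200/250122) = 0.54466.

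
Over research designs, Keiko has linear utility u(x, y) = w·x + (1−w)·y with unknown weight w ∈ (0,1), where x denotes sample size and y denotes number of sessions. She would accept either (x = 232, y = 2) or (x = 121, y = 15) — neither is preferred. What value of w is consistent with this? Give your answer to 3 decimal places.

Indifference: w·232 + (1−w)·2 = w·121 + (1−w)·15.
w·(232−121) = (1−w)·(15−2), i.e. w·111 = (1−w)·13.
So w/(1−w) = 13/111 = 0.1171, giving w = 13/(111+13) = 0.105.

w = 0.105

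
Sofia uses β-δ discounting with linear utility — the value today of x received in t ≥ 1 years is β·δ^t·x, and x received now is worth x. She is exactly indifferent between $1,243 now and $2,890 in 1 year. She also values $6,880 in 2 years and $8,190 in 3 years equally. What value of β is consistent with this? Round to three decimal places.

Both payoffs in the second observation are in the future, so β drops out: δ^2·6880 = δ^3·8190 ⇒ δ = 6880/8190 = 0.84005.
Substituting δ into 1243 = β·δ·2890: β = 1243/(2427.741) ≈ 0.512.

β ≈ 0.512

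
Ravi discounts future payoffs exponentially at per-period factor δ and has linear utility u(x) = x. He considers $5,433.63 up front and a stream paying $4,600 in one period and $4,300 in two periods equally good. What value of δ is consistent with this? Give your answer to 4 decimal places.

δ ≈ 0.7100

The stream is worth 4600δ + 4300δ² today, so 4600δ + 4300δ² = 5433.63.
That is, 4300δ² + 4600δ − 5433.63 = 0, a quadratic in δ.
The positive root is δ = [−4600 + √(4600² + 4·4300·5433.63)] / (2·4300) = (−4600 + 10706.000)/8600 ≈ 0.7100.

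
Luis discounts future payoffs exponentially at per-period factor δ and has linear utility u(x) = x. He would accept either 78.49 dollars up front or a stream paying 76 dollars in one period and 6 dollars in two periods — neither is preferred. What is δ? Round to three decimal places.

δ ≈ 0.960

Equating present values: 78.49 = 76δ + 6δ².
So 6δ² + 76δ − 78.49 = 0.
The positive root is δ = [−76 + √(76² + 4·6·78.49)] / (2·6) = (−76 + 87.520)/12 ≈ 0.960.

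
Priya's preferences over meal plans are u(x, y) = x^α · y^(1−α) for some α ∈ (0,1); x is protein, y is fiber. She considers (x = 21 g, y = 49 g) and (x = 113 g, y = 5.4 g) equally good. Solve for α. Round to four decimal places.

Set the two utilities equal: 21^α·49^(1−α) = 113^α·5.4^(1−α).
(21/113)^α = (5.4/49)^(1−α); take logs: α·ln(21/113) = (1−α)·ln(5.4/49), i.e. α·-1.6828654 = (1−α)·-2.2054213.
Thus α·(-3.8882867) = -2.2054213, so α = -2.2054213/-3.8882867 ≈ 0.5672.

α ≈ 0.5672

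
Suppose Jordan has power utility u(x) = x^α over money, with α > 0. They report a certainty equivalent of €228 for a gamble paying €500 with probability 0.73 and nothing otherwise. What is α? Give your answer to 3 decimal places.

Since u(0) = 0, the lottery's EU is 0.73·500^α.
Indifference: 228^α = 0.73·500^α, so (228/500)^α = 0.73.
α = ln(0.73) / ln(228/500) = -0.314711/-0.785262 ≈ 0.401.

α ≈ 0.401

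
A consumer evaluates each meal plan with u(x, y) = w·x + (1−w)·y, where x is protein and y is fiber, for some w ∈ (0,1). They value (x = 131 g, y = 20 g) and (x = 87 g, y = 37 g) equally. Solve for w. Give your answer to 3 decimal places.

w = 0.279

Equating utilities: w·131 + (1−w)·20 = w·87 + (1−w)·37.
Rearranging, 44·w − 17·(1−w) = 0.
The marginal rate of substitution is 17/44, so w = 17/(44+17) = 0.279.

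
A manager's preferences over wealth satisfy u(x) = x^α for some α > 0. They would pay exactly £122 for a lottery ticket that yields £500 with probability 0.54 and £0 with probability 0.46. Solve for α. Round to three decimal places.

EU(lottery) = 0.54·500^α + 0.46·0 = 0.54·500^α.
Equating: 122^α = 0.54·500^α, i.e. 0.2440^α = 0.54.
Take logs: α = ln 0.54 / ln(122/500) ≈ 0.43683.

α ≈ 0.437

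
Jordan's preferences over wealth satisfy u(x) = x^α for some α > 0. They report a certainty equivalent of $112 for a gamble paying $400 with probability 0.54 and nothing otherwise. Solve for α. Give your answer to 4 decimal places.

α ≈ 0.4841

Since u(0) = 0, the lottery's EU is 0.54·400^α.
Setting u(112) equal to that: 112^α = 0.54·400^α ⇒ (112/400)^α = 0.54.
Take logs: α = ln 0.54 / ln(112/400) ≈ 0.484056.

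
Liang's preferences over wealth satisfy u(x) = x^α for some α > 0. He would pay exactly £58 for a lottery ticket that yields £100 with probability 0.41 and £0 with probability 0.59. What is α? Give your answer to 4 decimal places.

α ≈ 1.6368

The lottery's expected utility is 0.41·u(100) + 0.59·u(0) = 0.41·100^α (since u(0) = 0 for α > 0).
Equating: 58^α = 0.41·100^α, i.e. 0.5800^α = 0.41.
Take logs: α = ln 0.41 / ln(58/100) ≈ 1.636779.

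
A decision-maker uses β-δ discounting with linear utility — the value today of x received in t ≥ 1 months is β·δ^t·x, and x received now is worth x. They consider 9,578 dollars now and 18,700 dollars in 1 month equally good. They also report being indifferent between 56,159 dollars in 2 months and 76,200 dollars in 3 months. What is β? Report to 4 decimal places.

β ≈ 0.6950

The second indifference involves only future payoffs, so β cancels: β·δ^2·56159 = β·δ^3·76200, giving δ = 56159/76200 = 0.73699.
Substituting δ into 9578 = β·δ·18700: β = 9578/(13781.802) ≈ 0.6950.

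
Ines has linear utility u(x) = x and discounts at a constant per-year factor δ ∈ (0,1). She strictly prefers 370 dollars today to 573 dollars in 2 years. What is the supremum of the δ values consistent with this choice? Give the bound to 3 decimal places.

The preference means 370 > δ^2·573.
Hence δ^2 < 370/573 = 0.64572, and x ↦ x^(1/2) is increasing on (0,∞).
δ < (370/573)^(1/2) ≈ 0.804.

δ < 0.804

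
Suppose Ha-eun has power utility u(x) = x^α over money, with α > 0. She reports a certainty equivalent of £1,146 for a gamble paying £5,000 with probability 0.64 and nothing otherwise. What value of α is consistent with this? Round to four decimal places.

Since u(0) = 0, the lottery's EU is 0.64·5000^α.
Setting u(1146) equal to that: 1146^α = 0.64·5000^α ⇒ (1146/5000)^α = 0.64.
Taking logs: α·ln(1146/5000) = ln(0.64), so α = -0.4462871 / -1.4731603 ≈ 0.3029.

α ≈ 0.3029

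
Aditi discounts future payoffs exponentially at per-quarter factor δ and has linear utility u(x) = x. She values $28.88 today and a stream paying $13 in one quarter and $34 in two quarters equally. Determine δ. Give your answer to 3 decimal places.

δ ≈ 0.750

The stream is worth 13δ + 34δ² today, so 13δ + 34δ² = 28.88.
Rearranged: 34δ² + 13δ − 28.88 = 0.
δ = (−13 + √(13² + 4·34·28.88)) / (2·34) = (−13 + √4096.68) / 68 ≈ 0.750.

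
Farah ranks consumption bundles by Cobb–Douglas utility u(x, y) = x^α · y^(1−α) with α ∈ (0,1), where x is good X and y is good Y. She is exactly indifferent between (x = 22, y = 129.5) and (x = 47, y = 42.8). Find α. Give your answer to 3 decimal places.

α ≈ 0.593

Set the two utilities equal: 22^α·129.5^(1−α) = 47^α·42.8^(1−α).
Taking logs: α·ln 22 + (1−α)·ln 129.5 = α·ln 47 + (1−α)·ln 42.8, i.e. α·-0.759105 = (1−α)·-1.107143.
Thus α·(-1.866248) = -1.107143, so α = -1.107143/-1.866248 ≈ 0.593.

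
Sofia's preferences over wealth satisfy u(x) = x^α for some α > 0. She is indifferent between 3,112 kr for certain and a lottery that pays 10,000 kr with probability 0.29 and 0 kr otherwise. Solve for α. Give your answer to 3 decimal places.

The lottery's expected utility is 0.29·u(10000) + 0.71·u(0) = 0.29·10000^α (since u(0) = 0 for α > 0).
Setting u(3112) equal to that: 3112^α = 0.29·10000^α ⇒ (3112/10000)^α = 0.29.
α = ln(0.29) / ln(3112/10000) = -1.237874/-1.167319 ≈ 1.060.

α ≈ 1.060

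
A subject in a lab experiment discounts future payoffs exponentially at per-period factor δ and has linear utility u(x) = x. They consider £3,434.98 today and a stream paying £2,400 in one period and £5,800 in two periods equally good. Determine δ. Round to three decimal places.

The stream is worth 2400δ + 5800δ² today, so 2400δ + 5800δ² = 3434.98.
So 5800δ² + 2400δ − 3434.98 = 0.
By the quadratic formula (taking the positive root), δ = (−2400 + √85451536.00) / 11600 ≈ 0.590.

δ ≈ 0.590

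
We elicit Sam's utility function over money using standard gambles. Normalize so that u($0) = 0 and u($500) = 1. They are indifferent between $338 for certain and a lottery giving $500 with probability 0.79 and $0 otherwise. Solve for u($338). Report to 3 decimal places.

u($338) equals the lottery's expected utility: 0.79·1 + 0.21·0 = 0.79.

0.790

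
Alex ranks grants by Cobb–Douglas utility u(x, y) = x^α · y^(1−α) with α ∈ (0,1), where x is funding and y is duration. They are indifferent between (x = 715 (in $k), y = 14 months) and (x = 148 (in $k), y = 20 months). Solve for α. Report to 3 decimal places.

The Cobb–Douglas utilities coincide, so 715^α·14^(1−α) = 148^α·20^(1−α).
(715/148)^α = (20/14)^(1−α); take logs: α·ln(715/148) = (1−α)·ln(20/14), i.e. α·1.575070 = (1−α)·0.356675.
With A = 1.575070 and B = 0.356675: α·A = (1−α)·B, so α = B/(A+B) = 0.356675/1.931745 ≈ 0.185.

α ≈ 0.185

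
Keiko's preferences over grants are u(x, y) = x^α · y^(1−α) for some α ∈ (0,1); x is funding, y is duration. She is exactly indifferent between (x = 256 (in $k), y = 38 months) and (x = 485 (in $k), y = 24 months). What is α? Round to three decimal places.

α ≈ 0.418

The Cobb–Douglas utilities coincide, so 256^α·38^(1−α) = 485^α·24^(1−α).
Rearrange to (256/485)^α = (24/38)^(1−α) and take logs: α·-0.638971 = (1−α)·-0.459532.
Thus α·(-1.098503) = -0.459532, so α = -0.459532/-1.098503 ≈ 0.418.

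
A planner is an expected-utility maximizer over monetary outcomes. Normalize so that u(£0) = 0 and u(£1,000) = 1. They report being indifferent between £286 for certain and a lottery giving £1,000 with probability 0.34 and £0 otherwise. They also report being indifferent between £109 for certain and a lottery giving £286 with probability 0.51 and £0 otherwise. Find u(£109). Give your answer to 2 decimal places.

0.17

From the first indifference, u(£286) = 0.34·u(£1,000) + 0.66·u(£0) = 0.34·1 + 0.66·0 = 0.34.
The second indifference gives u(£109) = 0.51·u(£286) + 0.49·u(£0) = 0.51·0.34 + 0.49·0.00 = 0.1734.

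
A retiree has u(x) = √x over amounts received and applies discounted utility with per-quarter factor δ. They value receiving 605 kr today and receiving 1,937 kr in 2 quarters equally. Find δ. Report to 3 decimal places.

δ ≈ 0.748

The payoff in 2 quarters is discounted by δ^2, so u(605) = δ^2·u(1937) and δ^2 = u(605)/u(1937).
With u(x) = √x: δ^2 = √605/√1937 = √(605/1937) = 0.55887.
So δ = 0.55887^(1/2) ≈ 0.748.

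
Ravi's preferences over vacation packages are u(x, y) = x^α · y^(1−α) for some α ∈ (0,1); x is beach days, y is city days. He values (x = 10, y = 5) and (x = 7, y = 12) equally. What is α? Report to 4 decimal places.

The Cobb–Douglas utilities coincide, so 10^α·5^(1−α) = 7^α·12^(1−α).
Rearrange to (10/7)^α = (12/5)^(1−α) and take logs: α·0.3566749 = (1−α)·0.8754687.
With A = 0.3566749 and B = 0.8754687: α·A = (1−α)·B, so α = B/(A+B) = 0.8754687/1.2321436 ≈ 0.7105.

α ≈ 0.7105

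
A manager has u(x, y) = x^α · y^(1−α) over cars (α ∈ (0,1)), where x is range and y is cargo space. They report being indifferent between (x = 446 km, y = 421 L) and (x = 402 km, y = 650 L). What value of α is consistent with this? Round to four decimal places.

The Cobb–Douglas utilities coincide, so 446^α·421^(1−α) = 402^α·650^(1−α).
(446/402)^α = (650/421)^(1−α); take logs: α·ln(446/402) = (1−α)·ln(650/421), i.e. α·0.1038669 = (1−α)·0.4343395.
With A = 0.1038669 and B = 0.4343395: α·A = (1−α)·B, so α = B/(A+B) = 0.4343395/0.5382064 ≈ 0.8070.

α ≈ 0.8070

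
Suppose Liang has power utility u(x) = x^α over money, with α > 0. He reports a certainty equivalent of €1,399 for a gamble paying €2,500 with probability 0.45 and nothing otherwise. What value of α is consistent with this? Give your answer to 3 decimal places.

α ≈ 1.375

Since u(0) = 0, the lottery's EU is 0.45·2500^α.
Setting u(1399) equal to that: 1399^α = 0.45·2500^α ⇒ (1399/2500)^α = 0.45.
Taking logs: α·ln(1399/2500) = ln(0.45), so α = -0.798508 / -0.580533 ≈ 1.375.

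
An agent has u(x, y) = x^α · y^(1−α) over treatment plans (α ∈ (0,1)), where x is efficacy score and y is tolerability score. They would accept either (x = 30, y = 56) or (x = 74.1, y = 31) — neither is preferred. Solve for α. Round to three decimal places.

α ≈ 0.395

Set the two utilities equal: 30^α·56^(1−α) = 74.1^α·31^(1−α).
(30/74.1)^α = (31/56)^(1−α); take logs: α·ln(30/74.1) = (1−α)·ln(31/56), i.e. α·-0.904218 = (1−α)·-0.591364.
With A = -0.904218 and B = -0.591364: α·A = (1−α)·B, so α = B/(A+B) = -0.591364/-1.495582 ≈ 0.395.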